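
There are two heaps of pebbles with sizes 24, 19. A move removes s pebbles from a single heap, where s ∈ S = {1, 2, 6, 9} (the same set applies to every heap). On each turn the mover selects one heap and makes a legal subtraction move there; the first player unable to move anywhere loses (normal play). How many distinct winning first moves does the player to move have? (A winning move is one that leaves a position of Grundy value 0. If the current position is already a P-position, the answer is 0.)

3

All heaps use S = {1, 2, 6, 9}:
G(0) = 0
G(1) = mex{0} = 1
G(2) = mex{1,0} = 2
G(3) = mex{2,1} = 0
G(4) = mex{0,2} = 1
G(5) = mex{1,0} = 2
G(6) = mex{2,1,0} = 3
G(7) = mex{3,2,1} = 0
G(8) = mex{0,3,2} = 1
G(9) = mex{1,0,0,0} = 2
G(10) = mex{2,1,1,1} = 0
G(11) = mex{0,2,2,2} = 1
G(12) = mex{1,0,3,0} = 2
G(13) = mex{2,1,0,1} = 3
G(14) = mex{3,2,1,2} = 0
G(15) = mex{0,3,2,3} = 1
G(16) = mex{1,0,0,0} = 2
G(17) = mex{2,1,1,1} = 0
G(18) = mex{0,2,2,2} = 1
G(19) = mex{1,0,3,0} = 2
G(20) = mex{2,1,0,1} = 3
G(21) = mex{3,2,1,2} = 0
G(22) = mex{0,3,2,3} = 1
G(23) = mex{1,0,0,0} = 2
G(24) = mex{2,1,1,1} = 0
Heap A: G(24) = 0.
Heap B: G(19) = 2.
Combined Grundy value = 0 ⊕ 2 = 2.
A winning move leaves total XOR = 0, i.e. changes one component's Grundy value g to g ⊕ X where X is the current total.
Heap A: need g' = 0⊕2 = 2. Options: 24−1→G=2, 24−2→G=1, 24−6→G=1, 24−9→G=1. Hits: 1.
Heap B: need g' = 2⊕2 = 0. Options: 19−1→G=1, 19−2→G=0, 19−6→G=3, 19−9→G=0. Hits: 2.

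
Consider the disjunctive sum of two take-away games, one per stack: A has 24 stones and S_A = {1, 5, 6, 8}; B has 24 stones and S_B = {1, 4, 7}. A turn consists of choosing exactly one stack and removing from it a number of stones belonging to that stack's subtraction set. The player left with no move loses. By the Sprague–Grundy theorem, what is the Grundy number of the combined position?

Stack A, S = {1, 5, 6, 8}:
G(0) = 0
G(1) = mex{0} = 1
G(2) = mex{1} = 0
G(3) = mex{0} = 1
G(4) = mex{1} = 0
G(5) = mex{0,0} = 1
G(6) = mex{1,1,0} = 2
G(7) = mex{2,0,1} = 3
G(8) = mex{3,1,0,0} = 2
G(9) = mex{2,0,1,1} = 3
G(10) = mex{3,1,0,0} = 2
G(11) = mex{2,2,1,1} = 0
G(12) = mex{0,3,2,0} = 1
G(13) = mex{1,2,3,1} = 0
G(14) = mex{0,3,2,2} = 1
G(15) = mex{1,2,3,3} = 0
G(16) = mex{0,0,2,2} = 1
G(17) = mex{1,1,0,3} = 2
G(18) = mex{2,0,1,2} = 3
G(19) = mex{3,1,0,0} = 2
G(20) = mex{2,0,1,1} = 3
G(21) = mex{3,1,0,0} = 2
G(22) = mex{2,2,1,1} = 0
G(23) = mex{0,3,2,0} = 1
G(24) = mex{1,2,3,1} = 0
G_A(24) = 0.
Stack B, S = {1, 4, 7}:
G(0) = 0
G(1) = mex{0} = 1
G(2) = mex{1} = 0
G(3) = mex{0} = 1
G(4) = mex{1,0} = 2
G(5) = mex{2,1} = 0
G(6) = mex{0,0} = 1
G(7) = mex{1,1,0} = 2
G(8) = mex{2,2,1} = 0
G(9) = mex{0,0,0} = 1
G(10) = mex{1,1,1} = 0
G(11) = mex{0,2,2} = 1
G(12) = mex{1,0,0} = 2
G(13) = mex{2,1,1} = 0
G(14) = mex{0,0,2} = 1
G(15) = mex{1,1,0} = 2
G(16) = mex{2,2,1} = 0
G(17) = mex{0,0,0} = 1
G(18) = mex{1,1,1} = 0
G(19) = mex{0,2,2} = 1
G(20) = mex{1,0,0} = 2
G(21) = mex{2,1,1} = 0
G(22) = mex{0,0,2} = 1
G(23) = mex{1,1,0} = 2
G(24) = mex{2,2,1} = 0
G_B(24) = 0.
Combined Grundy value = 0 ⊕ 0 = 0.

0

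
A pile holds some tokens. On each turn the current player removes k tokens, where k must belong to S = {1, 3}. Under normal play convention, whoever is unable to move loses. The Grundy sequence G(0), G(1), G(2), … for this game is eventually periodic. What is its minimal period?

2

G(0) = 0
G(1) = mex{0} = 1
G(2) = mex{1} = 0
G(3) = mex{0,0} = 1
G(4) = mex{1,1} = 0
G(5) = mex{0,0} = 1
G(6) = mex{1,1} = 0
G(7) = mex{0,0} = 1
G(8) = mex{1,1} = 0
G(9) = mex{0,0} = 1
G(10) = mex{1,1} = 0
G(11) = mex{0,0} = 1
G(12) = mex{1,1} = 0
G(13) = mex{0,0} = 1
G(14) = mex{1,1} = 0
G(n+2) = G(n) holds for n = 0,…,2 (a full window of length max(S) = 3), so the sequence is purely periodic with period 2.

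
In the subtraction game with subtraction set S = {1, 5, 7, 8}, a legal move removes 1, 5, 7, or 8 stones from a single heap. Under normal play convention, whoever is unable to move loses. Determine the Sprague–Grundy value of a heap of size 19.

0

n :  0  1  2  3  4  5  6  7  8  9 10 11 12 13 14 15 16 17 18 19
G :  0  1  0  1  0  1  0  1  2  3  2  3  2  3  2  0  1  0  1  0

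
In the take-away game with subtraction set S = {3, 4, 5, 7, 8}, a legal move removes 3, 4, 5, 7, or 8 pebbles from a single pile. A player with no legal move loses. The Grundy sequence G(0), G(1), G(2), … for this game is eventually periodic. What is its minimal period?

G(0) = 0
G(1) = mex{} = 0
G(2) = mex{} = 0
G(3) = mex{0} = 1
G(4) = mex{0,0} = 1
G(5) = mex{0,0,0} = 1
G(6) = mex{1,0,0} = 2
G(7) = mex{1,1,0,0} = 2
G(8) = mex{1,1,1,0,0} = 2
G(9) = mex{2,1,1,0,0} = 3
G(10) = mex{2,2,1,1,0} = 3
G(11) = mex{2,2,2,1,1} = 0
G(12) = mex{3,2,2,1,1} = 0
G(13) = mex{3,3,2,2,1} = 0
G(14) = mex{0,3,3,2,2} = 1
G(15) = mex{0,0,3,2,2} = 1
G(16) = mex{0,0,0,3,2} = 1
G(17) = mex{1,0,0,3,3} = 2
G(18) = mex{1,1,0,0,3} = 2
G(19) = mex{1,1,1,0,0} = 2
G(20) = mex{2,1,1,0,0} = 3
G(21) = mex{2,2,1,1,0} = 3
G(22) = mex{2,2,2,1,1} = 0
G(23) = mex{3,2,2,1,1} = 0
G(n+11) = G(n) holds for n = 0,…,7 (a full window of length max(S) = 8), so the sequence is purely periodic with period 11.

11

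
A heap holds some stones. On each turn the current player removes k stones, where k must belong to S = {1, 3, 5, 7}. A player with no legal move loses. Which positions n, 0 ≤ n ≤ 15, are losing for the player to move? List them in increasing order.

G(0) = 0
G(1) = mex{0} = 1
G(2) = mex{1} = 0
G(3) = mex{0,0} = 1
G(4) = mex{1,1} = 0
G(5) = mex{0,0,0} = 1
G(6) = mex{1,1,1} = 0
G(7) = mex{0,0,0,0} = 1
G(8) = mex{1,1,1,1} = 0
G(9) = mex{0,0,0,0} = 1
G(10) = mex{1,1,1,1} = 0
G(11) = mex{0,0,0,0} = 1
G(12) = mex{1,1,1,1} = 0
G(13) = mex{0,0,0,0} = 1
G(14) = mex{1,1,1,1} = 0
G(15) = mex{0,0,0,0} = 1
P-positions are exactly the n with G(n) = 0.

0, 2, 4, 6, 8, 10, 12, 14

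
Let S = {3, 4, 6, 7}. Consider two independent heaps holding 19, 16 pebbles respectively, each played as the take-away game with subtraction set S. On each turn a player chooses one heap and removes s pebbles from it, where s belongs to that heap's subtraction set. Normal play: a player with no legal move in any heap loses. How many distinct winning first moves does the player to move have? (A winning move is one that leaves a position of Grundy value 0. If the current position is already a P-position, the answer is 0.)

2

All heaps use S = {3, 4, 6, 7}:
n :  0  1  2  3  4  5  6  7  8  9 10 11 12 13 14 15 16 17 18 19
G :  0  0  0  1  1  1  2  2  2  3  0  0  0  1  1  1  2  2  2  3
Heap A: G(19) = 3.
Heap B: G(16) = 2.
Combined Grundy value = 3 ⊕ 2 = 1.
A winning move leaves total XOR = 0, i.e. changes one component's Grundy value g to g ⊕ X where X is the current total.
Heap A: need g' = 3⊕1 = 2. Options: 19−3→G=2, 19−4→G=1, 19−6→G=1, 19−7→G=0. Hits: 1.
Heap B: need g' = 2⊕1 = 3. Options: 16−3→G=1, 16−4→G=0, 16−6→G=0, 16−7→G=3. Hits: 1.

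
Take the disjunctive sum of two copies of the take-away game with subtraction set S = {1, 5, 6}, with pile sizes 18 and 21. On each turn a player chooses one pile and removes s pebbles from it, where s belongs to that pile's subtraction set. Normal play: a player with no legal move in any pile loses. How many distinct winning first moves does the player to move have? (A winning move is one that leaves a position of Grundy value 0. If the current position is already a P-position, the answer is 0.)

2

All piles use S = {1, 5, 6}:
n :  0  1  2  3  4  5  6  7  8  9 10 11 12 13 14 15 16 17 18 19 20 21
G :  0  1  0  1  0  1  2  3  2  3  2  0  1  0  1  0  1  2  3  2  3  2
Pile A: G(18) = 3.
Pile B: G(21) = 2.
Combined Grundy value = 3 ⊕ 2 = 1.
A winning move leaves total XOR = 0, i.e. changes one component's Grundy value g to g ⊕ X where X is the current total.
Pile A: need g' = 3⊕1 = 2. Options: 18−1→G=2, 18−5→G=0, 18−6→G=1. Hits: 1.
Pile B: need g' = 2⊕1 = 3. Options: 21−1→G=3, 21−5→G=1, 21−6→G=0. Hits: 1.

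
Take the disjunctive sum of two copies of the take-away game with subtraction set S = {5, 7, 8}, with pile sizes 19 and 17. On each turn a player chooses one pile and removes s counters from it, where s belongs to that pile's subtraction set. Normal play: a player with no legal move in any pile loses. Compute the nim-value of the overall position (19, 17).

1

All piles use S = {5, 7, 8}:
n :  0  1  2  3  4  5  6  7  8  9 10 11 12 13 14 15 16 17 18 19
G :  0  0  0  0  0  1  1  1  1  1  2  2  2  0  0  0  0  0  1  1
Pile A: G(19) = 1.
Pile B: G(17) = 0.
Combined Grundy value = 1 ⊕ 0 = 1.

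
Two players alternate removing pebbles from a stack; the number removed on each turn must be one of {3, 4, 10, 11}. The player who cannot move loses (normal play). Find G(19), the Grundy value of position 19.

1

n :  0  1  2  3  4  5  6  7  8  9 10 11 12 13 14 15 16 17 18 19
G :  0  0  0  1  1  1  2  0  0  0  1  1  1  2  0  0  0  1  1  1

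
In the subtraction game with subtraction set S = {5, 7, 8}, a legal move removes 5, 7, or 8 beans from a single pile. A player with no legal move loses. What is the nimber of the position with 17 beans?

n :  0  1  2  3  4  5  6  7  8  9 10 11 12 13 14 15 16 17
G :  0  0  0  0  0  1  1  1  1  1  2  2  2  0  0  0  0  0

0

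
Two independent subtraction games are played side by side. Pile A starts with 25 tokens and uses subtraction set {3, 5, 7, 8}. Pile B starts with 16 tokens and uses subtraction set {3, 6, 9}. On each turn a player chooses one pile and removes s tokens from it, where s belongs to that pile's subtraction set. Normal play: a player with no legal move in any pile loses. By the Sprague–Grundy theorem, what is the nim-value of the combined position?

0

Pile A, S = {3, 5, 7, 8}:
n :  0  1  2  3  4  5  6  7  8  9 10 11 12 13 14 15 16 17 18 19 20 21 22 23 24 25
G :  0  0  0  1  1  1  2  2  2  3  3  0  0  0  1  1  1  2  2  2  3  3  0  0  0  1
G_A(25) = 1.
Pile B, S = {3, 6, 9}:
n :  0  1  2  3  4  5  6  7  8  9 10 11 12 13 14 15 16
G :  0  0  0  1  1  1  2  2  2  3  3  3  0  0  0  1  1
G_B(16) = 1.
Combined Grundy value = 1 ⊕ 1 = 0.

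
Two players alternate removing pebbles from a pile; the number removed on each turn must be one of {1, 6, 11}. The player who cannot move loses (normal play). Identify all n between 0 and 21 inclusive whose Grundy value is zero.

G(0) = 0
G(1) = mex{0} = 1
G(2) = mex{1} = 0
G(3) = mex{0} = 1
G(4) = mex{1} = 0
G(5) = mex{0} = 1
G(6) = mex{1,0} = 2
G(7) = mex{2,1} = 0
G(8) = mex{0,0} = 1
G(9) = mex{1,1} = 0
G(10) = mex{0,0} = 1
G(11) = mex{1,1,0} = 2
G(12) = mex{2,2,1} = 0
G(13) = mex{0,0,0} = 1
G(14) = mex{1,1,1} = 0
G(15) = mex{0,0,0} = 1
G(16) = mex{1,1,1} = 0
G(17) = mex{0,2,2} = 1
G(18) = mex{1,0,0} = 2
G(19) = mex{2,1,1} = 0
G(20) = mex{0,0,0} = 1
G(21) = mex{1,1,1} = 0
P-positions are exactly the n with G(n) = 0.

0, 2, 4, 7, 9, 12, 14, 16, 19, 21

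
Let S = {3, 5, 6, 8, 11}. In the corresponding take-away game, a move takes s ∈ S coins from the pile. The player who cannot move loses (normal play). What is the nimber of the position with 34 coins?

2

n :  0  1  2  3  4  5  6  7  8  9 10 11 12 13 14 15 16 17 18 19 20 21 22 23 24 25 26 27 28 29 30 31 32 33 34
G :  0  0  0  1  1  1  2  2  2  3  3  3  4  4  0  0  0  1  1  1  2  2  2  3  3  3  4  4  0  0  0  1  1  1  2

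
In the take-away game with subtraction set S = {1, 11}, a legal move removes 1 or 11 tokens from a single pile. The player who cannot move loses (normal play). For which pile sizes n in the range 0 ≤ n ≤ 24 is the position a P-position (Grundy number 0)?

0, 2, 4, 6, 8, 10, 12, 14, 16, 18, 20, 22, 24

n :  0  1  2  3  4  5  6  7  8  9 10 11 12 13 14 15 16 17 18 19 20 21 22 23 24
G :  0  1  0  1  0  1  0  1  0  1  0  1  0  1  0  1  0  1  0  1  0  1  0  1  0
P-positions are exactly the n with G(n) = 0.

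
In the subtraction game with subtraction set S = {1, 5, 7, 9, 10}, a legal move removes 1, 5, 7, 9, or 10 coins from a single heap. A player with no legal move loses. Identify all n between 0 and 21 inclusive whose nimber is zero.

n :  0  1  2  3  4  5  6  7  8  9 10 11 12 13 14 15 16 17 18 19 20 21
G :  0  1  0  1  0  1  0  1  0  1  2  3  2  3  2  3  2  3  2  0  1  0
P-positions are exactly the n with G(n) = 0.

0, 2, 4, 6, 8, 19, 21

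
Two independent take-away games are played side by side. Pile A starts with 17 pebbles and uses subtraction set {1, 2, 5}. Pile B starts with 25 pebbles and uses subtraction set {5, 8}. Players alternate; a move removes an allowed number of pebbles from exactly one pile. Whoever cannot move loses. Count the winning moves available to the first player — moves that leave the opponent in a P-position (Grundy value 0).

Pile A, S = {1, 2, 5}:
n :  0  1  2  3  4  5  6  7  8  9 10 11 12 13 14 15 16 17
G :  0  1  2  0  1  2  0  1  2  0  1  2  0  1  2  0  1  2
G_A(17) = 2.
Pile B, S = {5, 8}:
G(0) = 0
G(1) = mex{} = 0
G(2) = mex{} = 0
G(3) = mex{} = 0
G(4) = mex{} = 0
G(5) = mex{0} = 1
G(6) = mex{0} = 1
G(7) = mex{0} = 1
G(8) = mex{0,0} = 1
G(9) = mex{0,0} = 1
G(10) = mex{1,0} = 2
G(11) = mex{1,0} = 2
G(12) = mex{1,0} = 2
G(13) = mex{1,1} = 0
G(14) = mex{1,1} = 0
G(15) = mex{2,1} = 0
G(16) = mex{2,1} = 0
G(17) = mex{2,1} = 0
G(18) = mex{0,2} = 1
G(19) = mex{0,2} = 1
G(20) = mex{0,2} = 1
G(21) = mex{0,0} = 1
G(22) = mex{0,0} = 1
G(23) = mex{1,0} = 2
G(24) = mex{1,0} = 2
G(25) = mex{1,0} = 2
G_B(25) = 2.
Combined Grundy value = 2 ⊕ 2 = 0.
A winning move leaves total XOR = 0, i.e. changes one component's Grundy value g to g ⊕ X where X is the current total.
Pile A: target g' = 2⊕0 = 2, but every legal move changes the Grundy value (mex property), so 0 moves.
Pile B: target g' = 2⊕0 = 2, but every legal move changes the Grundy value (mex property), so 0 moves.

0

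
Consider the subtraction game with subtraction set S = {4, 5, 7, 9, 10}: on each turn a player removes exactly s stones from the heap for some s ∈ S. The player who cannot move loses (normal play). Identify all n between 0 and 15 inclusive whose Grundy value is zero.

0, 1, 2, 3, 14, 15

n :  0  1  2  3  4  5  6  7  8  9 10 11 12 13 14 15
G :  0  0  0  0  1  1  1  1  2  2  2  2  3  3  0  0
P-positions are exactly the n with G(n) = 0.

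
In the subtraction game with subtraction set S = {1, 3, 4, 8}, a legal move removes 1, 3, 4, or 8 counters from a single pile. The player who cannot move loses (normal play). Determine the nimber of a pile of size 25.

2

G(0) = 0
G(1) = mex{0} = 1
G(2) = mex{1} = 0
G(3) = mex{0,0} = 1
G(4) = mex{1,1,0} = 2
G(5) = mex{2,0,1} = 3
G(6) = mex{3,1,0} = 2
G(7) = mex{2,2,1} = 0
G(8) = mex{0,3,2,0} = 1
G(9) = mex{1,2,3,1} = 0
G(10) = mex{0,0,2,0} = 1
G(11) = mex{1,1,0,1} = 2
G(12) = mex{2,0,1,2} = 3
G(13) = mex{3,1,0,3} = 2
G(14) = mex{2,2,1,2} = 0
G(15) = mex{0,3,2,0} = 1
G(16) = mex{1,2,3,1} = 0
G(17) = mex{0,0,2,0} = 1
G(18) = mex{1,1,0,1} = 2
G(19) = mex{2,0,1,2} = 3
G(20) = mex{3,1,0,3} = 2
G(21) = mex{2,2,1,2} = 0
G(22) = mex{0,3,2,0} = 1
G(23) = mex{1,2,3,1} = 0
G(24) = mex{0,0,2,0} = 1
G(25) = mex{1,1,0,1} = 2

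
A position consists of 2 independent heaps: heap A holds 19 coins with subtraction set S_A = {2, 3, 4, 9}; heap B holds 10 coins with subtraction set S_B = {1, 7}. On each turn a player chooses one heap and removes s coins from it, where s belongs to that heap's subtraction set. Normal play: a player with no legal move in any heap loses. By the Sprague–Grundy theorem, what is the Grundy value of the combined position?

Heap A, S = {2, 3, 4, 9}:
G(0) = 0
G(1) = mex{} = 0
G(2) = mex{0} = 1
G(3) = mex{0,0} = 1
G(4) = mex{1,0,0} = 2
G(5) = mex{1,1,0} = 2
G(6) = mex{2,1,1} = 0
G(7) = mex{2,2,1} = 0
G(8) = mex{0,2,2} = 1
G(9) = mex{0,0,2,0} = 1
G(10) = mex{1,0,0,0} = 2
G(11) = mex{1,1,0,1} = 2
G(12) = mex{2,1,1,1} = 0
G(13) = mex{2,2,1,2} = 0
G(14) = mex{0,2,2,2} = 1
G(15) = mex{0,0,2,0} = 1
G(16) = mex{1,0,0,0} = 2
G(17) = mex{1,1,0,1} = 2
G(18) = mex{2,1,1,1} = 0
G(19) = mex{2,2,1,2} = 0
G_A(19) = 0.
Heap B, S = {1, 7}:
G(0) = 0
G(1) = mex{0} = 1
G(2) = mex{1} = 0
G(3) = mex{0} = 1
G(4) = mex{1} = 0
G(5) = mex{0} = 1
G(6) = mex{1} = 0
G(7) = mex{0,0} = 1
G(8) = mex{1,1} = 0
G(9) = mex{0,0} = 1
G(10) = mex{1,1} = 0
G_B(10) = 0.
Combined Grundy value = 0 ⊕ 0 = 0.

0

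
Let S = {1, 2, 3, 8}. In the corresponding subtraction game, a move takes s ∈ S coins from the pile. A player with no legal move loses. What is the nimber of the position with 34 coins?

3

n :  0  1  2  3  4  5  6  7  8  9 10 11 12 13 14 15 16 17 18 19 20 21 22 23 24 25 26 27 28 29 30 31 32 33 34
G :  0  1  2  3  0  1  2  3  4  0  1  2  3  0  1  2  3  4  0  1  2  3  0  1  2  3  4  0  1  2  3  0  1  2  3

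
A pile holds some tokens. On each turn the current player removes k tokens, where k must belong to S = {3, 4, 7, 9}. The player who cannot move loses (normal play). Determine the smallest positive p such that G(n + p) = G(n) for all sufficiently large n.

12

G(0) = 0
G(1) = mex{} = 0
G(2) = mex{} = 0
G(3) = mex{0} = 1
G(4) = mex{0,0} = 1
G(5) = mex{0,0} = 1
G(6) = mex{1,0} = 2
G(7) = mex{1,1,0} = 2
G(8) = mex{1,1,0} = 2
G(9) = mex{2,1,0,0} = 3
G(10) = mex{2,2,1,0} = 3
G(11) = mex{2,2,1,0} = 3
G(12) = mex{3,2,1,1} = 0
G(13) = mex{3,3,2,1} = 0
G(14) = mex{3,3,2,1} = 0
G(15) = mex{0,3,2,2} = 1
G(16) = mex{0,0,3,2} = 1
G(17) = mex{0,0,3,2} = 1
G(18) = mex{1,0,3,3} = 2
G(19) = mex{1,1,0,3} = 2
G(20) = mex{1,1,0,3} = 2
G(21) = mex{2,1,0,0} = 3
G(22) = mex{2,2,1,0} = 3
G(23) = mex{2,2,1,0} = 3
G(24) = mex{3,2,1,1} = 0
G(25) = mex{3,3,2,1} = 0
G(n+12) = G(n) holds for n = 0,…,8 (a full window of length max(S) = 9), so the sequence is purely periodic with period 12.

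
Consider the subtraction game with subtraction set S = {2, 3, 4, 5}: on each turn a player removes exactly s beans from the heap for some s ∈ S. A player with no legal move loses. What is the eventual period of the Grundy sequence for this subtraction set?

G(0) = 0
G(1) = mex{} = 0
G(2) = mex{0} = 1
G(3) = mex{0,0} = 1
G(4) = mex{1,0,0} = 2
G(5) = mex{1,1,0,0} = 2
G(6) = mex{2,1,1,0} = 3
G(7) = mex{2,2,1,1} = 0
G(8) = mex{3,2,2,1} = 0
G(9) = mex{0,3,2,2} = 1
G(10) = mex{0,0,3,2} = 1
G(11) = mex{1,0,0,3} = 2
G(12) = mex{1,1,0,0} = 2
G(13) = mex{2,1,1,0} = 3
G(14) = mex{2,2,1,1} = 0
G(15) = mex{3,2,2,1} = 0
G(n+7) = G(n) holds for n = 0,…,4 (a full window of length max(S) = 5), so the sequence is purely periodic with period 7.

7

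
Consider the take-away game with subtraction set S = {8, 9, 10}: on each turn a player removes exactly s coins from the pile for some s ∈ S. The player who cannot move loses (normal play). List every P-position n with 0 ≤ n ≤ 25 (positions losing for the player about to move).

0, 1, 2, 3, 4, 5, 6, 7, 18, 19, 20, 21, 22, 23, 24, 25

n :  0  1  2  3  4  5  6  7  8  9 10 11 12 13 14 15 16 17 18 19 20 21 22 23 24 25
G :  0  0  0  0  0  0  0  0  1  1  1  1  1  1  1  1  2  2  0  0  0  0  0  0  0  0
P-positions are exactly the n with G(n) = 0.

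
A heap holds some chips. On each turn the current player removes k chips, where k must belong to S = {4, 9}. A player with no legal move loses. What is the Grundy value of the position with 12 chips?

n :  0  1  2  3  4  5  6  7  8  9 10 11 12
G :  0  0  0  0  1  1  1  1  0  2  2  2  1

1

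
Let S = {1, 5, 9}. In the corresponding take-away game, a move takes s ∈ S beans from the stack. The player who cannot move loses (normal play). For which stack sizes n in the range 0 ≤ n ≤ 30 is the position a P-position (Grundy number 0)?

0, 2, 4, 6, 8, 10, 12, 14, 16, 18, 20, 22, 24, 26, 28, 30

n :  0  1  2  3  4  5  6  7  8  9 10 11 12 13 14 15 16 17 18 19 20 21 22 23 24 25 26 27 28 29 30
G :  0  1  0  1  0  1  0  1  0  1  0  1  0  1  0  1  0  1  0  1  0  1  0  1  0  1  0  1  0  1  0
P-positions are exactly the n with G(n) = 0.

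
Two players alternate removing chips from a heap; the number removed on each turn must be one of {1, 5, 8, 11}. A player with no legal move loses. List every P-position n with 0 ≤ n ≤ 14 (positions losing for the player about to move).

0, 2, 4, 6

n :  0  1  2  3  4  5  6  7  8  9 10 11 12 13 14
G :  0  1  0  1  0  1  0  1  2  3  2  3  2  3  2
P-positions are exactly the n with G(n) = 0.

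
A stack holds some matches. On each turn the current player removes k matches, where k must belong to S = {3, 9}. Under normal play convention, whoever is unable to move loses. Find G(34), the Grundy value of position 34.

1

n :  0  1  2  3  4  5  6  7  8  9 10 11 12 13 14 15 16 17 18 19 20 21 22 23 24 25 26 27 28 29 30 31 32 33 34
G :  0  0  0  1  1  1  0  0  0  1  1  1  0  0  0  1  1  1  0  0  0  1  1  1  0  0  0  1  1  1  0  0  0  1  1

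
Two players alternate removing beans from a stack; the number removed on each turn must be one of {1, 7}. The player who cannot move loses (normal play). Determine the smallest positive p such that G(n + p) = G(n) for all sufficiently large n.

2

n :  0  1  2  3  4  5  6  7  8  9 10 11 12 13 14
G :  0  1  0  1  0  1  0  1  0  1  0  1  0  1  0
G(n+2) = G(n) holds for n = 0,…,6 (a full window of length max(S) = 7), so the sequence is purely periodic with period 2.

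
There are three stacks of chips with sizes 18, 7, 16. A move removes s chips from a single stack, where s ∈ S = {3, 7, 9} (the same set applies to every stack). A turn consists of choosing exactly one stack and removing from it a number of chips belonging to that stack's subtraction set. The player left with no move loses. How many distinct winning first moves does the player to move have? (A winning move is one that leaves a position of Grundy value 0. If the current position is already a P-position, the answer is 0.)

All stacks use S = {3, 7, 9}:
G(0) = 0
G(1) = mex{} = 0
G(2) = mex{} = 0
G(3) = mex{0} = 1
G(4) = mex{0} = 1
G(5) = mex{0} = 1
G(6) = mex{1} = 0
G(7) = mex{1,0} = 2
G(8) = mex{1,0} = 2
G(9) = mex{0,0,0} = 1
G(10) = mex{2,1,0} = 3
G(11) = mex{2,1,0} = 3
G(12) = mex{1,1,1} = 0
G(13) = mex{3,0,1} = 2
G(14) = mex{3,2,1} = 0
G(15) = mex{0,2,0} = 1
G(16) = mex{2,1,2} = 0
G(17) = mex{0,3,2} = 1
G(18) = mex{1,3,1} = 0
Stack A: G(18) = 0.
Stack B: G(7) = 2.
Stack C: G(16) = 0.
Combined Grundy value = 0 ⊕ 2 ⊕ 0 = 2.
A winning move leaves total XOR = 0, i.e. changes one component's Grundy value g to g ⊕ X where X is the current total.
Stack A: need g' = 0⊕2 = 2. Options: 18−3→G=1, 18−7→G=3, 18−9→G=1. Hits: 0.
Stack B: need g' = 2⊕2 = 0. Options: 7−3→G=1, 7−7→G=0. Hits: 1.
Stack C: need g' = 0⊕2 = 2. Options: 16−3→G=2, 16−7→G=1, 16−9→G=2. Hits: 2.

3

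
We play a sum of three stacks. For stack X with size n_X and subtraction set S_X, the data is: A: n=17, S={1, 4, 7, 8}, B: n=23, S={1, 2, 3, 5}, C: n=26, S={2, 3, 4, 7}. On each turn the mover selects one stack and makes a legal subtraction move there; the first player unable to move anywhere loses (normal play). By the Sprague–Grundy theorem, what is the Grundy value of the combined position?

Stack A, S = {1, 4, 7, 8}:
n :  0  1  2  3  4  5  6  7  8  9 10 11 12 13 14 15 16 17
G :  0  1  0  1  2  0  1  2  3  2  3  0  1  3  0  1  0  1
G_A(17) = 1.
Stack B, S = {1, 2, 3, 5}:
G(0) = 0
G(1) = mex{0} = 1
G(2) = mex{1,0} = 2
G(3) = mex{2,1,0} = 3
G(4) = mex{3,2,1} = 0
G(5) = mex{0,3,2,0} = 1
G(6) = mex{1,0,3,1} = 2
G(7) = mex{2,1,0,2} = 3
G(8) = mex{3,2,1,3} = 0
G(9) = mex{0,3,2,0} = 1
G(10) = mex{1,0,3,1} = 2
G(11) = mex{2,1,0,2} = 3
G(12) = mex{3,2,1,3} = 0
G(13) = mex{0,3,2,0} = 1
G(14) = mex{1,0,3,1} = 2
G(15) = mex{2,1,0,2} = 3
G(16) = mex{3,2,1,3} = 0
G(17) = mex{0,3,2,0} = 1
G(18) = mex{1,0,3,1} = 2
G(19) = mex{2,1,0,2} = 3
G(20) = mex{3,2,1,3} = 0
G(21) = mex{0,3,2,0} = 1
G(22) = mex{1,0,3,1} = 2
G(23) = mex{2,1,0,2} = 3
G_B(23) = 3.
Stack C, S = {2, 3, 4, 7}:
G(0) = 0
G(1) = mex{} = 0
G(2) = mex{0} = 1
G(3) = mex{0,0} = 1
G(4) = mex{1,0,0} = 2
G(5) = mex{1,1,0} = 2
G(6) = mex{2,1,1} = 0
G(7) = mex{2,2,1,0} = 3
G(8) = mex{0,2,2,0} = 1
G(9) = mex{3,0,2,1} = 4
G(10) = mex{1,3,0,1} = 2
G(11) = mex{4,1,3,2} = 0
G(12) = mex{2,4,1,2} = 0
G(13) = mex{0,2,4,0} = 1
G(14) = mex{0,0,2,3} = 1
G(15) = mex{1,0,0,1} = 2
G(16) = mex{1,1,0,4} = 2
G(17) = mex{2,1,1,2} = 0
G(18) = mex{2,2,1,0} = 3
G(19) = mex{0,2,2,0} = 1
G(20) = mex{3,0,2,1} = 4
G(21) = mex{1,3,0,1} = 2
G(22) = mex{4,1,3,2} = 0
G(23) = mex{2,4,1,2} = 0
G(24) = mex{0,2,4,0} = 1
G(25) = mex{0,0,2,3} = 1
G(26) = mex{1,0,0,1} = 2
G_C(26) = 2.
Combined Grundy value = 1 ⊕ 3 ⊕ 2 = 0.

0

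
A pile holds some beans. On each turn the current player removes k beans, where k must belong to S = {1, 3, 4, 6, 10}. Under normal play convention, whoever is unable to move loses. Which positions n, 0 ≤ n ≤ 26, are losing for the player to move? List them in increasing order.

G(0) = 0
G(1) = mex{0} = 1
G(2) = mex{1} = 0
G(3) = mex{0,0} = 1
G(4) = mex{1,1,0} = 2
G(5) = mex{2,0,1} = 3
G(6) = mex{3,1,0,0} = 2
G(7) = mex{2,2,1,1} = 0
G(8) = mex{0,3,2,0} = 1
G(9) = mex{1,2,3,1} = 0
G(10) = mex{0,0,2,2,0} = 1
G(11) = mex{1,1,0,3,1} = 2
G(12) = mex{2,0,1,2,0} = 3
G(13) = mex{3,1,0,0,1} = 2
G(14) = mex{2,2,1,1,2} = 0
G(15) = mex{0,3,2,0,3} = 1
G(16) = mex{1,2,3,1,2} = 0
G(17) = mex{0,0,2,2,0} = 1
G(18) = mex{1,1,0,3,1} = 2
G(19) = mex{2,0,1,2,0} = 3
G(20) = mex{3,1,0,0,1} = 2
G(21) = mex{2,2,1,1,2} = 0
G(22) = mex{0,3,2,0,3} = 1
G(23) = mex{1,2,3,1,2} = 0
G(24) = mex{0,0,2,2,0} = 1
G(25) = mex{1,1,0,3,1} = 2
G(26) = mex{2,0,1,2,0} = 3
P-positions are exactly the n with G(n) = 0.

0, 2, 7, 9, 14, 16, 21, 23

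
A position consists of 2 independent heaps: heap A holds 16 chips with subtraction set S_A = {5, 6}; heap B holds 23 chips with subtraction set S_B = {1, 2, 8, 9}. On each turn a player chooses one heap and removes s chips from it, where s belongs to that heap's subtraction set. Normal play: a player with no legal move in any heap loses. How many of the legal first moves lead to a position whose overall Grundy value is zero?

Heap A, S = {5, 6}:
n :  0  1  2  3  4  5  6  7  8  9 10 11 12 13 14 15 16
G :  0  0  0  0  0  1  1  1  1  1  2  0  0  0  0  0  1
G_A(16) = 1.
Heap B, S = {1, 2, 8, 9}:
n :  0  1  2  3  4  5  6  7  8  9 10 11 12 13 14 15 16 17 18 19 20 21 22 23
G :  0  1  2  0  1  2  0  1  2  3  0  1  2  0  1  2  0  1  2  3  0  1  2  0
G_B(23) = 0.
Combined Grundy value = 1 ⊕ 0 = 1.
A winning move leaves total XOR = 0, i.e. changes one component's Grundy value g to g ⊕ X where X is the current total.
Heap A: need g' = 1⊕1 = 0. Options: 16−5→G=0, 16−6→G=2. Hits: 1.
Heap B: need g' = 0⊕1 = 1. Options: 23−1→G=2, 23−2→G=1, 23−8→G=2, 23−9→G=1. Hits: 2.

3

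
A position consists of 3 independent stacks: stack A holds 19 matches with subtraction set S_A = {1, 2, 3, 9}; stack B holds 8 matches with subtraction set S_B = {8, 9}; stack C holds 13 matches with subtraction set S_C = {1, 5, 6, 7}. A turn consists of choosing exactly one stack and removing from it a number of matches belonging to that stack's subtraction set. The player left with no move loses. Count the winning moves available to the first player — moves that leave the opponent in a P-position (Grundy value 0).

Stack A, S = {1, 2, 3, 9}:
n :  0  1  2  3  4  5  6  7  8  9 10 11 12 13 14 15 16 17 18 19
G :  0  1  2  3  0  1  2  3  0  1  2  3  0  1  2  3  0  1  2  3
G_A(19) = 3.
Stack B, S = {8, 9}:
n : 0 1 2 3 4 5 6 7 8
G : 0 0 0 0 0 0 0 0 1
G_B(8) = 1.
Stack C, S = {1, 5, 6, 7}:
G(0) = 0
G(1) = mex{0} = 1
G(2) = mex{1} = 0
G(3) = mex{0} = 1
G(4) = mex{1} = 0
G(5) = mex{0,0} = 1
G(6) = mex{1,1,0} = 2
G(7) = mex{2,0,1,0} = 3
G(8) = mex{3,1,0,1} = 2
G(9) = mex{2,0,1,0} = 3
G(10) = mex{3,1,0,1} = 2
G(11) = mex{2,2,1,0} = 3
G(12) = mex{3,3,2,1} = 0
G(13) = mex{0,2,3,2} = 1
G_C(13) = 1.
Combined Grundy value = 3 ⊕ 1 ⊕ 1 = 3.
A winning move leaves total XOR = 0, i.e. changes one component's Grundy value g to g ⊕ X where X is the current total.
Stack A: need g' = 3⊕3 = 0. Options: 19−1→G=2, 19−2→G=1, 19−3→G=0, 19−9→G=2. Hits: 1.
Stack B: need g' = 1⊕3 = 2. Options: 8−8→G=0. Hits: 0.
Stack C: need g' = 1⊕3 = 2. Options: 13−1→G=0, 13−5→G=2, 13−6→G=3, 13−7→G=2. Hits: 2.

3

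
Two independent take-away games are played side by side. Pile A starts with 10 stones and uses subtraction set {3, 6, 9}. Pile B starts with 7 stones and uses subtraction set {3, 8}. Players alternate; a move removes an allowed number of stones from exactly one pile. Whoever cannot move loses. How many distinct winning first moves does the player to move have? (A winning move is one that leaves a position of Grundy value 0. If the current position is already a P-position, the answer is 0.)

1

Pile A, S = {3, 6, 9}:
G(0) = 0
G(1) = mex{} = 0
G(2) = mex{} = 0
G(3) = mex{0} = 1
G(4) = mex{0} = 1
G(5) = mex{0} = 1
G(6) = mex{1,0} = 2
G(7) = mex{1,0} = 2
G(8) = mex{1,0} = 2
G(9) = mex{2,1,0} = 3
G(10) = mex{2,1,0} = 3
G_A(10) = 3.
Pile B, S = {3, 8}:
n : 0 1 2 3 4 5 6 7
G : 0 0 0 1 1 1 0 0
G_B(7) = 0.
Combined Grundy value = 3 ⊕ 0 = 3.
A winning move leaves total XOR = 0, i.e. changes one component's Grundy value g to g ⊕ X where X is the current total.
Pile A: need g' = 3⊕3 = 0. Options: 10−3→G=2, 10−6→G=1, 10−9→G=0. Hits: 1.
Pile B: need g' = 0⊕3 = 3. Options: 7−3→G=1. Hits: 0.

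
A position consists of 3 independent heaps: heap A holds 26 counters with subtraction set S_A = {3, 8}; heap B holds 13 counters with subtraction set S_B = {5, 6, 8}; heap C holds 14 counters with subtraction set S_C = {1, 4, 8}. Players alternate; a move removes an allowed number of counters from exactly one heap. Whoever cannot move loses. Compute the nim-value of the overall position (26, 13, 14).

1

Heap A, S = {3, 8}:
n :  0  1  2  3  4  5  6  7  8  9 10 11 12 13 14 15 16 17 18 19 20 21 22 23 24 25 26
G :  0  0  0  1  1  1  0  0  2  1  1  0  0  0  1  1  1  0  0  2  1  1  0  0  0  1  1
G_A(26) = 1.
Heap B, S = {5, 6, 8}:
G(0) = 0
G(1) = mex{} = 0
G(2) = mex{} = 0
G(3) = mex{} = 0
G(4) = mex{} = 0
G(5) = mex{0} = 1
G(6) = mex{0,0} = 1
G(7) = mex{0,0} = 1
G(8) = mex{0,0,0} = 1
G(9) = mex{0,0,0} = 1
G(10) = mex{1,0,0} = 2
G(11) = mex{1,1,0} = 2
G(12) = mex{1,1,0} = 2
G(13) = mex{1,1,1} = 0
G_B(13) = 0.
Heap C, S = {1, 4, 8}:
n :  0  1  2  3  4  5  6  7  8  9 10 11 12 13 14
G :  0  1  0  1  2  0  1  0  1  2  3  2  0  1  0
G_C(14) = 0.
Combined Grundy value = 1 ⊕ 0 ⊕ 0 = 1.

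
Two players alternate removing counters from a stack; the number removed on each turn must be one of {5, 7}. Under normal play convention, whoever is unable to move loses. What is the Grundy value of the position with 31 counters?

1

G(0) = 0
G(1) = mex{} = 0
G(2) = mex{} = 0
G(3) = mex{} = 0
G(4) = mex{} = 0
G(5) = mex{0} = 1
G(6) = mex{0} = 1
G(7) = mex{0,0} = 1
G(8) = mex{0,0} = 1
G(9) = mex{0,0} = 1
G(10) = mex{1,0} = 2
G(11) = mex{1,0} = 2
G(12) = mex{1,1} = 0
G(13) = mex{1,1} = 0
G(14) = mex{1,1} = 0
G(15) = mex{2,1} = 0
G(16) = mex{2,1} = 0
G(17) = mex{0,2} = 1
G(18) = mex{0,2} = 1
G(19) = mex{0,0} = 1
G(20) = mex{0,0} = 1
G(21) = mex{0,0} = 1
G(22) = mex{1,0} = 2
G(23) = mex{1,0} = 2
G(24) = mex{1,1} = 0
G(25) = mex{1,1} = 0
G(26) = mex{1,1} = 0
G(27) = mex{2,1} = 0
G(28) = mex{2,1} = 0
G(29) = mex{0,2} = 1
G(30) = mex{0,2} = 1
G(31) = mex{0,0} = 1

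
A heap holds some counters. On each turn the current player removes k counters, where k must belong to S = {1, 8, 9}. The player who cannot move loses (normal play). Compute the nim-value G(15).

3

n :  0  1  2  3  4  5  6  7  8  9 10 11 12 13 14 15
G :  0  1  0  1  0  1  0  1  2  3  2  3  2  3  2  3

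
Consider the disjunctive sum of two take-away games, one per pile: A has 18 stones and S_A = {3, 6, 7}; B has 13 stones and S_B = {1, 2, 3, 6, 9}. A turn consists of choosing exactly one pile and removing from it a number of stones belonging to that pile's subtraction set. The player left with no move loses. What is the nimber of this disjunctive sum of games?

Pile A, S = {3, 6, 7}:
n :  0  1  2  3  4  5  6  7  8  9 10 11 12 13 14 15 16 17 18
G :  0  0  0  1  1  1  2  2  2  3  0  0  0  1  1  1  2  2  2
G_A(18) = 2.
Pile B, S = {1, 2, 3, 6, 9}:
n :  0  1  2  3  4  5  6  7  8  9 10 11 12 13
G :  0  1  2  3  0  1  2  3  0  1  2  3  0  1
G_B(13) = 1.
Combined Grundy value = 2 ⊕ 1 = 3.

3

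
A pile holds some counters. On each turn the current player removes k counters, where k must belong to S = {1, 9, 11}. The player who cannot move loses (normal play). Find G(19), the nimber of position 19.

1

G(0) = 0
G(1) = mex{0} = 1
G(2) = mex{1} = 0
G(3) = mex{0} = 1
G(4) = mex{1} = 0
G(5) = mex{0} = 1
G(6) = mex{1} = 0
G(7) = mex{0} = 1
G(8) = mex{1} = 0
G(9) = mex{0,0} = 1
G(10) = mex{1,1} = 0
G(11) = mex{0,0,0} = 1
G(12) = mex{1,1,1} = 0
G(13) = mex{0,0,0} = 1
G(14) = mex{1,1,1} = 0
G(15) = mex{0,0,0} = 1
G(16) = mex{1,1,1} = 0
G(17) = mex{0,0,0} = 1
G(18) = mex{1,1,1} = 0
G(19) = mex{0,0,0} = 1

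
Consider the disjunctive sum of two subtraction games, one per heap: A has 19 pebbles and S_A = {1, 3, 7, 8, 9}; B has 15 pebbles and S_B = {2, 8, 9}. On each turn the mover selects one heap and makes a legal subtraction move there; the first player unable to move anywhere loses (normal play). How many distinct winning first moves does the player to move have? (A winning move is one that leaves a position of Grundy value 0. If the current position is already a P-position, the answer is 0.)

Heap A, S = {1, 3, 7, 8, 9}:
G(0) = 0
G(1) = mex{0} = 1
G(2) = mex{1} = 0
G(3) = mex{0,0} = 1
G(4) = mex{1,1} = 0
G(5) = mex{0,0} = 1
G(6) = mex{1,1} = 0
G(7) = mex{0,0,0} = 1
G(8) = mex{1,1,1,0} = 2
G(9) = mex{2,0,0,1,0} = 3
G(10) = mex{3,1,1,0,1} = 2
G(11) = mex{2,2,0,1,0} = 3
G(12) = mex{3,3,1,0,1} = 2
G(13) = mex{2,2,0,1,0} = 3
G(14) = mex{3,3,1,0,1} = 2
G(15) = mex{2,2,2,1,0} = 3
G(16) = mex{3,3,3,2,1} = 0
G(17) = mex{0,2,2,3,2} = 1
G(18) = mex{1,3,3,2,3} = 0
G(19) = mex{0,0,2,3,2} = 1
G_A(19) = 1.
Heap B, S = {2, 8, 9}:
n :  0  1  2  3  4  5  6  7  8  9 10 11 12 13 14 15
G :  0  0  1  1  0  0  1  1  2  2  3  0  2  1  3  0
G_B(15) = 0.
Combined Grundy value = 1 ⊕ 0 = 1.
A winning move leaves total XOR = 0, i.e. changes one component's Grundy value g to g ⊕ X where X is the current total.
Heap A: need g' = 1⊕1 = 0. Options: 19−1→G=0, 19−3→G=0, 19−7→G=2, 19−8→G=3, 19−9→G=2. Hits: 2.
Heap B: need g' = 0⊕1 = 1. Options: 15−2→G=1, 15−8→G=1, 15−9→G=1. Hits: 3.

5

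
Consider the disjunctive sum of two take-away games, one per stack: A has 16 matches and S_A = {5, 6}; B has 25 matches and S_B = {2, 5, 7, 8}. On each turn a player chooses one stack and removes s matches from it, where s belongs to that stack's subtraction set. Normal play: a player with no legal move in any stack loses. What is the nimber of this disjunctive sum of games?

0

Stack A, S = {5, 6}:
G(0) = 0
G(1) = mex{} = 0
G(2) = mex{} = 0
G(3) = mex{} = 0
G(4) = mex{} = 0
G(5) = mex{0} = 1
G(6) = mex{0,0} = 1
G(7) = mex{0,0} = 1
G(8) = mex{0,0} = 1
G(9) = mex{0,0} = 1
G(10) = mex{1,0} = 2
G(11) = mex{1,1} = 0
G(12) = mex{1,1} = 0
G(13) = mex{1,1} = 0
G(14) = mex{1,1} = 0
G(15) = mex{2,1} = 0
G(16) = mex{0,2} = 1
G_A(16) = 1.
Stack B, S = {2, 5, 7, 8}:
G(0) = 0
G(1) = mex{} = 0
G(2) = mex{0} = 1
G(3) = mex{0} = 1
G(4) = mex{1} = 0
G(5) = mex{1,0} = 2
G(6) = mex{0,0} = 1
G(7) = mex{2,1,0} = 3
G(8) = mex{1,1,0,0} = 2
G(9) = mex{3,0,1,0} = 2
G(10) = mex{2,2,1,1} = 0
G(11) = mex{2,1,0,1} = 3
G(12) = mex{0,3,2,0} = 1
G(13) = mex{3,2,1,2} = 0
G(14) = mex{1,2,3,1} = 0
G(15) = mex{0,0,2,3} = 1
G(16) = mex{0,3,2,2} = 1
G(17) = mex{1,1,0,2} = 3
G(18) = mex{1,0,3,0} = 2
G(19) = mex{3,0,1,3} = 2
G(20) = mex{2,1,0,1} = 3
G(21) = mex{2,1,0,0} = 3
G(22) = mex{3,3,1,0} = 2
G(23) = mex{3,2,1,1} = 0
G(24) = mex{2,2,3,1} = 0
G(25) = mex{0,3,2,3} = 1
G_B(25) = 1.
Combined Grundy value = 1 ⊕ 1 = 0.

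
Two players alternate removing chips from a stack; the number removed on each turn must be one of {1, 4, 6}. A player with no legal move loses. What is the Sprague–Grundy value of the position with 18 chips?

1

G(0) = 0
G(1) = mex{0} = 1
G(2) = mex{1} = 0
G(3) = mex{0} = 1
G(4) = mex{1,0} = 2
G(5) = mex{2,1} = 0
G(6) = mex{0,0,0} = 1
G(7) = mex{1,1,1} = 0
G(8) = mex{0,2,0} = 1
G(9) = mex{1,0,1} = 2
G(10) = mex{2,1,2} = 0
G(11) = mex{0,0,0} = 1
G(12) = mex{1,1,1} = 0
G(13) = mex{0,2,0} = 1
G(14) = mex{1,0,1} = 2
G(15) = mex{2,1,2} = 0
G(16) = mex{0,0,0} = 1
G(17) = mex{1,1,1} = 0
G(18) = mex{0,2,0} = 1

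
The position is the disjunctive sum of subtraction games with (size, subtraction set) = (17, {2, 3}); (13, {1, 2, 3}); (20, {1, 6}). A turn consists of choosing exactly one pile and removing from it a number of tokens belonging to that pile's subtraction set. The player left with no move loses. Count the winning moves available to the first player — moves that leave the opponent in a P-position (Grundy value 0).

Pile A, S = {2, 3}:
G(0) = 0
G(1) = mex{} = 0
G(2) = mex{0} = 1
G(3) = mex{0,0} = 1
G(4) = mex{1,0} = 2
G(5) = mex{1,1} = 0
G(6) = mex{2,1} = 0
G(7) = mex{0,2} = 1
G(8) = mex{0,0} = 1
G(9) = mex{1,0} = 2
G(10) = mex{1,1} = 0
G(11) = mex{2,1} = 0
G(12) = mex{0,2} = 1
G(13) = mex{0,0} = 1
G(14) = mex{1,0} = 2
G(15) = mex{1,1} = 0
G(16) = mex{2,1} = 0
G(17) = mex{0,2} = 1
G_A(17) = 1.
Pile B, S = {1, 2, 3}:
n :  0  1  2  3  4  5  6  7  8  9 10 11 12 13
G :  0  1  2  3  0  1  2  3  0  1  2  3  0  1
G_B(13) = 1.
Pile C, S = {1, 6}:
G(0) = 0
G(1) = mex{0} = 1
G(2) = mex{1} = 0
G(3) = mex{0} = 1
G(4) = mex{1} = 0
G(5) = mex{0} = 1
G(6) = mex{1,0} = 2
G(7) = mex{2,1} = 0
G(8) = mex{0,0} = 1
G(9) = mex{1,1} = 0
G(10) = mex{0,0} = 1
G(11) = mex{1,1} = 0
G(12) = mex{0,2} = 1
G(13) = mex{1,0} = 2
G(14) = mex{2,1} = 0
G(15) = mex{0,0} = 1
G(16) = mex{1,1} = 0
G(17) = mex{0,0} = 1
G(18) = mex{1,1} = 0
G(19) = mex{0,2} = 1
G(20) = mex{1,0} = 2
G_C(20) = 2.
Combined Grundy value = 1 ⊕ 1 ⊕ 2 = 2.
A winning move leaves total XOR = 0, i.e. changes one component's Grundy value g to g ⊕ X where X is the current total.
Pile A: need g' = 1⊕2 = 3. Options: 17−2→G=0, 17−3→G=2. Hits: 0.
Pile B: need g' = 1⊕2 = 3. Options: 13−1→G=0, 13−2→G=3, 13−3→G=2. Hits: 1.
Pile C: need g' = 2⊕2 = 0. Options: 20−1→G=1, 20−6→G=0. Hits: 1.

2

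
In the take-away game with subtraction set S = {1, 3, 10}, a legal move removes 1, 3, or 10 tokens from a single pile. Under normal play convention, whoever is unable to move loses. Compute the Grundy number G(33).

n :  0  1  2  3  4  5  6  7  8  9 10 11 12 13 14 15 16 17 18 19 20 21 22 23 24 25 26 27 28 29 30 31 32 33
G :  0  1  0  1  0  1  0  1  0  1  2  3  2  0  1  0  1  0  1  0  1  0  1  2  3  2  0  1  0  1  0  1  0  1

1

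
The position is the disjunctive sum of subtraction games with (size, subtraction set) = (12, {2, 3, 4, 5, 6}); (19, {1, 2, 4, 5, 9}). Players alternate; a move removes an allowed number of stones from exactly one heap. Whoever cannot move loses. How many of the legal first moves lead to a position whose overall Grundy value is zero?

Heap A, S = {2, 3, 4, 5, 6}:
n :  0  1  2  3  4  5  6  7  8  9 10 11 12
G :  0  0  1  1  2  2  3  3  0  0  1  1  2
G_A(12) = 2.
Heap B, S = {1, 2, 4, 5, 9}:
G(0) = 0
G(1) = mex{0} = 1
G(2) = mex{1,0} = 2
G(3) = mex{2,1} = 0
G(4) = mex{0,2,0} = 1
G(5) = mex{1,0,1,0} = 2
G(6) = mex{2,1,2,1} = 0
G(7) = mex{0,2,0,2} = 1
G(8) = mex{1,0,1,0} = 2
G(9) = mex{2,1,2,1,0} = 3
G(10) = mex{3,2,0,2,1} = 4
G(11) = mex{4,3,1,0,2} = 5
G(12) = mex{5,4,2,1,0} = 3
G(13) = mex{3,5,3,2,1} = 0
G(14) = mex{0,3,4,3,2} = 1
G(15) = mex{1,0,5,4,0} = 2
G(16) = mex{2,1,3,5,1} = 0
G(17) = mex{0,2,0,3,2} = 1
G(18) = mex{1,0,1,0,3} = 2
G(19) = mex{2,1,2,1,4} = 0
G_B(19) = 0.
Combined Grundy value = 2 ⊕ 0 = 2.
A winning move leaves total XOR = 0, i.e. changes one component's Grundy value g to g ⊕ X where X is the current total.
Heap A: need g' = 2⊕2 = 0. Options: 12−2→G=1, 12−3→G=0, 12−4→G=0, 12−5→G=3, 12−6→G=3. Hits: 2.
Heap B: need g' = 0⊕2 = 2. Options: 19−1→G=2, 19−2→G=1, 19−4→G=2, 19−5→G=1, 19−9→G=4. Hits: 2.

4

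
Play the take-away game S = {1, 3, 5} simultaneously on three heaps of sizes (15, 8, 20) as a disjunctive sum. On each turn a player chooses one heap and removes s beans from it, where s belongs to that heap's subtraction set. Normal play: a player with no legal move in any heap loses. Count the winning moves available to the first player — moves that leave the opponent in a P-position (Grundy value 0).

9

All heaps use S = {1, 3, 5}:
G(0) = 0
G(1) = mex{0} = 1
G(2) = mex{1} = 0
G(3) = mex{0,0} = 1
G(4) = mex{1,1} = 0
G(5) = mex{0,0,0} = 1
G(6) = mex{1,1,1} = 0
G(7) = mex{0,0,0} = 1
G(8) = mex{1,1,1} = 0
G(9) = mex{0,0,0} = 1
G(10) = mex{1,1,1} = 0
G(11) = mex{0,0,0} = 1
G(12) = mex{1,1,1} = 0
G(13) = mex{0,0,0} = 1
G(14) = mex{1,1,1} = 0
G(15) = mex{0,0,0} = 1
G(16) = mex{1,1,1} = 0
G(17) = mex{0,0,0} = 1
G(18) = mex{1,1,1} = 0
G(19) = mex{0,0,0} = 1
G(20) = mex{1,1,1} = 0
Heap A: G(15) = 1.
Heap B: G(8) = 0.
Heap C: G(20) = 0.
Combined Grundy value = 1 ⊕ 0 ⊕ 0 = 1.
A winning move leaves total XOR = 0, i.e. changes one component's Grundy value g to g ⊕ X where X is the current total.
Heap A: need g' = 1⊕1 = 0. Options: 15−1→G=0, 15−3→G=0, 15−5→G=0. Hits: 3.
Heap B: need g' = 0⊕1 = 1. Options: 8−1→G=1, 8−3→G=1, 8−5→G=1. Hits: 3.
Heap C: need g' = 0⊕1 = 1. Options: 20−1→G=1, 20−3→G=1, 20−5→G=1. Hits: 3.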